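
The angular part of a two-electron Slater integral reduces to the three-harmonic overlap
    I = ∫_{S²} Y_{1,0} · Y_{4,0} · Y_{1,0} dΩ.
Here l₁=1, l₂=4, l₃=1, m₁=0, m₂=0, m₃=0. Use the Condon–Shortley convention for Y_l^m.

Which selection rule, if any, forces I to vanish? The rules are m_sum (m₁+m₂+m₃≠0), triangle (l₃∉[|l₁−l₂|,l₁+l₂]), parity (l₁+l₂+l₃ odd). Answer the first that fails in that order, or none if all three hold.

Σmᵢ = 0  ✓
l₃∈[|l₁−l₂|,l₁+l₂]=[3,5], have l₃=1  ✗
Σlᵢ = 6 ⇒ even

triangle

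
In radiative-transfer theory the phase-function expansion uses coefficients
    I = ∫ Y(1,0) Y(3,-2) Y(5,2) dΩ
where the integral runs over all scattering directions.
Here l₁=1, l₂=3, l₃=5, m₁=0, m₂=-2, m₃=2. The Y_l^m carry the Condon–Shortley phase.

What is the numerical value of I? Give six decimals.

|1−3|≤5≤1+3 violated ⇒ I = 0

0.000000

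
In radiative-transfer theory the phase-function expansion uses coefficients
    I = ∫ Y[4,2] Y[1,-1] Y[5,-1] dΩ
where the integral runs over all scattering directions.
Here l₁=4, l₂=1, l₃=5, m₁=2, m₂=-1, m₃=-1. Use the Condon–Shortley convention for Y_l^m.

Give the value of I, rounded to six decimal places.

Checks pass: Σm=0; 10 even; l₃=5∈[3,5].
(2·4+1)(2·1+1)(2·5+1) = 297
Δ: 0! 8! 2! / 11! → 1/495
sum: t=0:+1/576 = 1/576
3j²(4 1 5; 0 0 0) = Δ·Π!·Σ² = 5/99  (sign -1)
sum: t=0:+1/2880 = 1/2880
3j²(4 1 5; 2 -1 -1) = Δ·Π!·Σ² = 2/165  (sign +1)
combine: 4πI² = 297·5/99·2/165 = 2/11
take √, sign -1: I = -0.12028562

-0.120286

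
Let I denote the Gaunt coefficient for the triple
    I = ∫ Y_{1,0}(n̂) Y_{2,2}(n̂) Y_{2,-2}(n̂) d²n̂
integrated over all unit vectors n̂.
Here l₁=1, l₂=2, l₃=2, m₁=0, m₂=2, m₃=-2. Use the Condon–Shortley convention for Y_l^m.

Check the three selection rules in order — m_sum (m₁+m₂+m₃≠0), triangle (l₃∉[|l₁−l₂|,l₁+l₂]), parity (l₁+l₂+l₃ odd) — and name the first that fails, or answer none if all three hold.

Σmᵢ = 0  ✓
l₃∈[|l₁−l₂|,l₁+l₂]=[1,3], have l₃=2  ✓
Σlᵢ = 5 ⇒ odd  ✗

parity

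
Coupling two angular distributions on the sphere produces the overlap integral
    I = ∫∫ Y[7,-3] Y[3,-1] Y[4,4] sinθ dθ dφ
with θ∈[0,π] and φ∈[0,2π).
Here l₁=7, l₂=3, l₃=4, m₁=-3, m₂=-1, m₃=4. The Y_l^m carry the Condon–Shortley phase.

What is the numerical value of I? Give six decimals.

-0.045200

Rules hold: Σm=0, L=14 even, 4≤4≤10.
N = 15·7·9 = 945
Δ = 6!·8!·0!/15! = 1/45045
Racah Σ t=3..3: t=3:−1/20736 = -1/20736
⇒ 3j(7 3 4; 0 0 0)² = 35/1287, sgn -1
Racah Σ t=2..2: t=2:+1/1935360 = 1/1935360
⇒ 3j(7 3 4; -3 -1 4)² = 1/1001, sgn +1
4πI² = N·(3j₀)²·(3jₘ)² = 525/20449
I = -1·√(0.0256736/4π) = -0.04520003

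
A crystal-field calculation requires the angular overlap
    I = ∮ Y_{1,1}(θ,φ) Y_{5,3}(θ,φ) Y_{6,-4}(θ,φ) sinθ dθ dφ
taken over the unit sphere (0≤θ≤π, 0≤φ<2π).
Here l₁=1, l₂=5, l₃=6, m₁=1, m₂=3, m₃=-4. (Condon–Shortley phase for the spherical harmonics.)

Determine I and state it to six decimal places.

0.274090

Checks pass: Σm=0; 12 even; l₃=6∈[4,6].
(2·1+1)(2·5+1)(2·6+1) = 429
Δ: 0! 2! 10! / 13! → 1/858
sum: t=0:+1/14400 = 1/14400
3j²(1 5 6; 0 0 0) = Δ·Π!·Σ² = 6/143  (sign +1)
sum: t=0:+1/161280 = 1/161280
3j²(1 5 6; 1 3 -4) = Δ·Π!·Σ² = 15/286  (sign +1)
combine: 4πI² = 429·6/143·15/286 = 135/143
take √, sign +1: I = 0.27409047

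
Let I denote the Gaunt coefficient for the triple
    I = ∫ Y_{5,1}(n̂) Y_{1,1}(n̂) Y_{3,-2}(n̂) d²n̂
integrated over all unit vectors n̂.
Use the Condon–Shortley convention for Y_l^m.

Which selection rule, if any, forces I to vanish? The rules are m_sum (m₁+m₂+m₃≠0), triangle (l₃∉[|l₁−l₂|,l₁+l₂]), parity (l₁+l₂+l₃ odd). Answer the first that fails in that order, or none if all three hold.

Σmᵢ = 0  ✓
l₃∈[|l₁−l₂|,l₁+l₂]=[4,6], have l₃=3  ✗
Σlᵢ = 9 ⇒ odd

triangle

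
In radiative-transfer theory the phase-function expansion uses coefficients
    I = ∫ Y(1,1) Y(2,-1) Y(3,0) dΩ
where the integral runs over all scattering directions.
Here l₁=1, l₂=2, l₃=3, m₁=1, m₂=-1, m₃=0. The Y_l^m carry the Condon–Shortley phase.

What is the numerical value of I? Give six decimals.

0.143048

Rules hold: Σm=0, L=6 even, 1≤3≤3.
N = 3·5·7 = 105
Δ = 0!·2!·4!/7! = 1/105
Racah Σ t=0..0: t=0:+1/4 = 1/4
⇒ 3j(1 2 3; 0 0 0)² = 3/35, sgn -1
Racah Σ t=0..0: t=0:+1/12 = 1/12
⇒ 3j(1 2 3; 1 -1 0)² = 1/35, sgn -1
4πI² = N·(3j₀)²·(3jₘ)² = 9/35
I = +1·√(0.257143/4π) = 0.14304817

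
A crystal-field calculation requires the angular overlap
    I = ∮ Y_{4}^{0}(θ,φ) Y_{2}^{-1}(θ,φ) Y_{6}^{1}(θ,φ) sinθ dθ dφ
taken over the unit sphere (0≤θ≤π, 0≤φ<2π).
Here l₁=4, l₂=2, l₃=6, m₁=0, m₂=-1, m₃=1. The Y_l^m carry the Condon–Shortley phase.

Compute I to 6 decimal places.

Checks pass: Σm=0; 12 even; l₃=6∈[2,6].
(2·4+1)(2·2+1)(2·6+1) = 585
Δ: 0! 8! 4! / 13! → 1/6435
sum: t=0:+1/2304 = 1/2304
3j²(4 2 6; 0 0 0) = Δ·Π!·Σ² = 5/143  (sign +1)
sum: t=0:+1/3456 = 1/3456
3j²(4 2 6; 0 -1 1) = Δ·Π!·Σ² = 35/1287  (sign -1)
combine: 4πI² = 585·5/143·35/1287 = 875/1573
take √, sign -1: I = -0.21039467

-0.210395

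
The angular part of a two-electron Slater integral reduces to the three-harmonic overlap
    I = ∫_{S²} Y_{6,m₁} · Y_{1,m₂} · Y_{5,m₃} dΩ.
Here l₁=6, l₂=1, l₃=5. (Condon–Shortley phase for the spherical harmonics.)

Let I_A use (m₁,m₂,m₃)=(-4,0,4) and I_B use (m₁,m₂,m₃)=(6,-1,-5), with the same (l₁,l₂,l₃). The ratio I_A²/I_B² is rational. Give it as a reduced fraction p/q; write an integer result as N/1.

Shared (l₁,l₂,l₃)=(6,1,5): N and (l;000)² cancel in I_A²/I_B².
A: Δ = 2!·10!·0!/13! = 1/858; Racah Σ t=1..1: t=1:−1/362880 = -1/362880; ⇒ 3j(6 1 5; -4 0 4)² = 10/429, sgn +1
B: Δ = 2!·10!·0!/13! = 1/858; Racah Σ t=0..0: t=0:+1/7257600 = 1/7257600; ⇒ 3j(6 1 5; 6 -1 -5)² = 1/13, sgn +1
I_A²/I_B² = (10/429)/(1/13) = 10/33

10/33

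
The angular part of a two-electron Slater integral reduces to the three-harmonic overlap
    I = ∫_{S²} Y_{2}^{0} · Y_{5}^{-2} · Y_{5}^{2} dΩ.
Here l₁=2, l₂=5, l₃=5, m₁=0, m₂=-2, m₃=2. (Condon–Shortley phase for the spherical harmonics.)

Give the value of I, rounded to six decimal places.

0.097044

Rules hold: Σm=0, L=12 even, 3≤5≤7.
N = 5·11·11 = 605
Δ = 2!·2!·8!/13! = 1/38610
Racah Σ t=0..2: t=0:+1/2880 t=1:−1/576 t=2:+1/2880 = -1/960
⇒ 3j(2 5 5; 0 0 0)² = 10/429, sgn +1
Racah Σ t=0..2: t=0:+1/2880 t=1:−1/1440 t=2:+1/20160 = -1/3360
⇒ 3j(2 5 5; 0 -2 2)² = 6/715, sgn +1
4πI² = N·(3j₀)²·(3jₘ)² = 20/169
I = +1·√(0.118343/4π) = 0.09704356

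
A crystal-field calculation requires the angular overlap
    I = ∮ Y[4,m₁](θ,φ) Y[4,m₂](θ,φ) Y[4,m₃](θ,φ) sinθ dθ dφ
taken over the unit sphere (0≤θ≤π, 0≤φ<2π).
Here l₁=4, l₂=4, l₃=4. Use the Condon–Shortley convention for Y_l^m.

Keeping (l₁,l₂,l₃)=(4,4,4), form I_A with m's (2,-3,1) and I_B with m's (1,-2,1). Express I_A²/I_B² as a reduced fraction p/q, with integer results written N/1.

7/36

Same 4,4,4: normalisation and zero-m 3j drop out of the ratio.
A: Δ: 4! 4! 4! / 13! → 1/450450; sum: t=0:+1/576 t=1:−1/864 = 1/1728; 3j²(4 4 4; 2 -3 1) = Δ·Π!·Σ² = 5/1287  (sign -1)
B: Δ: 4! 4! 4! / 13! → 1/450450; sum: t=0:+1/576 t=1:−1/144 t=2:+1/576 = -1/288; 3j²(4 4 4; 1 -2 1) = Δ·Π!·Σ² = 20/1001  (sign +1)
I_A²/I_B² = (5/1287)/(20/1001) = 7/36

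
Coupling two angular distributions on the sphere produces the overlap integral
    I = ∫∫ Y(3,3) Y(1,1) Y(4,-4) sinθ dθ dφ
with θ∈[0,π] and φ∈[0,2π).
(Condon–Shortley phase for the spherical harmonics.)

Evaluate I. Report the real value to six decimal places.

0.325735

Checks pass: Σm=0; 8 even; l₃=4∈[2,4].
(2·3+1)(2·1+1)(2·4+1) = 189
Δ: 0! 6! 2! / 9! → 1/252
sum: t=0:+1/36 = 1/36
3j²(3 1 4; 0 0 0) = Δ·Π!·Σ² = 4/63  (sign +1)
sum: t=0:+1/1440 = 1/1440
3j²(3 1 4; 3 1 -4) = Δ·Π!·Σ² = 1/9  (sign +1)
combine: 4πI² = 189·4/63·1/9 = 4/3
take √, sign +1: I = 0.32573501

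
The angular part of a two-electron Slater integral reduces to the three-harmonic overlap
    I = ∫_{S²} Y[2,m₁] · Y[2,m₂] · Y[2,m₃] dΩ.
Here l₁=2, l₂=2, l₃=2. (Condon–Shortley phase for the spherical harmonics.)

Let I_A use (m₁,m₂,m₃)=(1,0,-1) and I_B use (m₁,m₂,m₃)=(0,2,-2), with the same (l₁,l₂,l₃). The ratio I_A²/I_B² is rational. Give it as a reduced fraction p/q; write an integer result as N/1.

l's match ⇒ only the (l;m) 3-j factors differ between A and B.
A: triangle coeff Δ(2,2,2) = 1/630; Σ_t [0,1]: t=0:+1/4 t=1:−1/2 = -1/4; (3j)²=1/70 [(2 2 2; 1 0 -1)], sign=+1
B: triangle coeff Δ(2,2,2) = 1/630; Σ_t [2,2]: t=2:+1/8 = 1/8; (3j)²=2/35 [(2 2 2; 0 2 -2)], sign=+1
I_A²/I_B² = (1/70)/(2/35) = 1/4

1/4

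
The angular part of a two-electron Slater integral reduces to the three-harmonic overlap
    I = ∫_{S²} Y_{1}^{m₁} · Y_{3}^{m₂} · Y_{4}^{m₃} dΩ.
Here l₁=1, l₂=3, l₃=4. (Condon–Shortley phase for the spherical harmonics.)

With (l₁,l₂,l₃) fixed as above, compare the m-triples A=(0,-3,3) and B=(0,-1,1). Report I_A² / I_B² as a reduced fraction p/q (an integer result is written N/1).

Same 1,3,4: normalisation and zero-m 3j drop out of the ratio.
A: Δ: 0! 2! 6! / 9! → 1/252; sum: t=0:+1/720 = 1/720; 3j²(1 3 4; 0 -3 3) = Δ·Π!·Σ² = 1/36  (sign -1)
B: Δ: 0! 2! 6! / 9! → 1/252; sum: t=0:+1/48 = 1/48; 3j²(1 3 4; 0 -1 1) = Δ·Π!·Σ² = 5/84  (sign -1)
I_A²/I_B² = (1/36)/(5/84) = 7/15

7/15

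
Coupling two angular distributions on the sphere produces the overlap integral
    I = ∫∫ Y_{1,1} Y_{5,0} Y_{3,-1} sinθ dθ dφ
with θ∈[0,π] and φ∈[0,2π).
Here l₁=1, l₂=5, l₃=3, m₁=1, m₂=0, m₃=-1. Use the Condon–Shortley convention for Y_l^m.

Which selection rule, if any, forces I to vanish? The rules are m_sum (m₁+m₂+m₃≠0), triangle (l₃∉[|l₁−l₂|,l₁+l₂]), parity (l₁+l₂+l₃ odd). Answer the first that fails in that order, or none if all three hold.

azimuthal sum: 1 + 0 − 1 = 0  ✓
4 ≤ 3 ≤ 6 (triangle on l)  ✗
L = 1 + 5 + 3 = 9 (odd)

triangle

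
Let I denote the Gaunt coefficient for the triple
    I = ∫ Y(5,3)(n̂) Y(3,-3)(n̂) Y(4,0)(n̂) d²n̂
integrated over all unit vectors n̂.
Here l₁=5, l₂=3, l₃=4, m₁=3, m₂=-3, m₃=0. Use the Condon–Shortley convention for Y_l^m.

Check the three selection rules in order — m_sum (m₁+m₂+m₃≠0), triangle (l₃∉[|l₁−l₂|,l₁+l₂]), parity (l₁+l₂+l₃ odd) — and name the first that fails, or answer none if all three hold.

Σmᵢ = 0  ✓
l₃∈[|l₁−l₂|,l₁+l₂]=[2,8], have l₃=4  ✓
Σlᵢ = 12 ⇒ even  ✓

none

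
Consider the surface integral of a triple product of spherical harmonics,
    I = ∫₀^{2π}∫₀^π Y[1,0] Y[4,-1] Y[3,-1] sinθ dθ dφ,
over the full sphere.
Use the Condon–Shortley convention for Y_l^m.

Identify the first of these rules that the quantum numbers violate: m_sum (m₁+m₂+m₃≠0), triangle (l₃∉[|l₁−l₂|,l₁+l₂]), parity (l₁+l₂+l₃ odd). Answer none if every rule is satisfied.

m_sum

Σmᵢ = -2  ✗
l₃∈[|l₁−l₂|,l₁+l₂]=[3,5], have l₃=3
Σlᵢ = 8 ⇒ even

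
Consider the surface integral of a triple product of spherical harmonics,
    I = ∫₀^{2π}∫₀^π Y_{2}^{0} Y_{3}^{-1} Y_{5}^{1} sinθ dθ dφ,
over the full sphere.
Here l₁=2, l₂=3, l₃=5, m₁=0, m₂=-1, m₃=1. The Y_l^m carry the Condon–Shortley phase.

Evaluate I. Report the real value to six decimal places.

-0.227318

Checks pass: Σm=0; 10 even; l₃=5∈[1,5].
(2·2+1)(2·3+1)(2·5+1) = 385
Δ: 0! 4! 6! / 11! → 1/2310
sum: t=0:+1/144 = 1/144
3j²(2 3 5; 0 0 0) = Δ·Π!·Σ² = 10/231  (sign -1)
sum: t=0:+1/192 = 1/192
3j²(2 3 5; 0 -1 1) = Δ·Π!·Σ² = 3/77  (sign +1)
combine: 4πI² = 385·10/231·3/77 = 50/77
take √, sign -1: I = -0.22731846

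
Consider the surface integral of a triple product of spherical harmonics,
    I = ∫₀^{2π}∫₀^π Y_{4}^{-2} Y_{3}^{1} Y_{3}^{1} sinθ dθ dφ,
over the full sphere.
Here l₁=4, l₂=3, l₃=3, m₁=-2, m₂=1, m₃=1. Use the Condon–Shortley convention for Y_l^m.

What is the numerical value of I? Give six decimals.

0.162193

Checks pass: Σm=0; 10 even; l₃=3∈[1,7].
(2·4+1)(2·3+1)(2·3+1) = 441
Δ: 4! 4! 2! / 11! → 1/34650
sum: t=1:−1/72 t=2:+1/16 t=3:−1/72 = 5/144
3j²(4 3 3; 0 0 0) = Δ·Π!·Σ² = 2/77  (sign -1)
sum: t=2:+1/192 t=3:−1/36 t=4:+1/192 = -5/288
3j²(4 3 3; -2 1 1) = Δ·Π!·Σ² = 20/693  (sign -1)
combine: 4πI² = 441·2/77·20/693 = 40/121
take √, sign +1: I = 0.16219310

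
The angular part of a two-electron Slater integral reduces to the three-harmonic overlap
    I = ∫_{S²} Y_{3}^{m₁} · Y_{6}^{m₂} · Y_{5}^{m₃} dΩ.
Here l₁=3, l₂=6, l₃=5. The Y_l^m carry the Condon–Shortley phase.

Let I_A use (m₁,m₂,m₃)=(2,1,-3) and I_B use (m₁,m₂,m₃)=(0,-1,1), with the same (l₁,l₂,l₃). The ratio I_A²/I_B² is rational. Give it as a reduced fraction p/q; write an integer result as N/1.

64/35

Shared (l₁,l₂,l₃)=(3,6,5): N and (l;000)² cancel in I_A²/I_B².
A: Δ = 4!·2!·8!/15! = 1/675675; Racah Σ t=0..1: t=0:+1/120960 t=1:−1/17280 = -1/20160; ⇒ 3j(3 6 5; 2 1 -3)² = 64/3003, sgn -1
B: Δ = 4!·2!·8!/15! = 1/675675; Racah Σ t=1..3: t=1:−1/6912 t=2:+1/2880 t=3:−1/17280 = 1/6912; ⇒ 3j(3 6 5; 0 -1 1)² = 5/429, sgn +1
I_A²/I_B² = (64/3003)/(5/429) = 64/35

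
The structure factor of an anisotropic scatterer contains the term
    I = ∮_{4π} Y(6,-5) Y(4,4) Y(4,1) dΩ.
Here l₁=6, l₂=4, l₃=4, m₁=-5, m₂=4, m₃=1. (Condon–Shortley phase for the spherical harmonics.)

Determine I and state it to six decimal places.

0.200167

m-sum 0 ✓  L=14 even ✓  2≤4≤10 ✓
Π(2lᵢ+1) = 13×9×9 = 1053
triangle coeff Δ(6,4,4) = 1/1261260
Σ_t [2,4]: t=2:+1/4608 t=3:−1/1296 t=4:+1/4608 = -7/20736
(3j)²=20/1287 [(6 4 4; 0 0 0)], sign=-1
Σ_t [6,6]: t=6:+1/172800 = 1/172800
(3j)²=2/65 [(6 4 4; -5 4 1)], sign=-1
⇒ 4πI² = 72/143
I = (+1)√(72/143/(4π)) = 0.20016738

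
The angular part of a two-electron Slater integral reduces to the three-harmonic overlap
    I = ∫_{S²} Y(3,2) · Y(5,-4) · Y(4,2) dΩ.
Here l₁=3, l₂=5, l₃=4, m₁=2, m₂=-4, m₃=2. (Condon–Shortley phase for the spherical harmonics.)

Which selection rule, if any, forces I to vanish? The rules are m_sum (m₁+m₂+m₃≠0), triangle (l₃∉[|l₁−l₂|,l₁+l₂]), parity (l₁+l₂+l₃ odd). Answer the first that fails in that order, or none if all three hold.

m₁+m₂+m₃ = 2 − 4 + 2 = 0  ✓
triangle: |3−5|=2 ≤ l₃=4 ≤ 3+5=8  ✓
parity: l₁+l₂+l₃ = 12 is even  ✓

none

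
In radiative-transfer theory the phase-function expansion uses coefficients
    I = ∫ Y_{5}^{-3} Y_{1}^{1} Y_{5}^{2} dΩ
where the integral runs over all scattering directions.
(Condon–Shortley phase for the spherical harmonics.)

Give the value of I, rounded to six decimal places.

Σlᵢ=11 odd — θ-integrand is odd under cosθ→−cosθ; I=0

0.000000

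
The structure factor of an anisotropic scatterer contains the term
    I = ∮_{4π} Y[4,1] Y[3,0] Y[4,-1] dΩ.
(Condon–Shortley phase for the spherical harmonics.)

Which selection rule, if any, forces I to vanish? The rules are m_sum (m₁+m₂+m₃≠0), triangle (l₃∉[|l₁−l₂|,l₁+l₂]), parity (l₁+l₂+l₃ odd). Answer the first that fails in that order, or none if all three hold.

Σmᵢ = 0  ✓
l₃∈[|l₁−l₂|,l₁+l₂]=[1,7], have l₃=4  ✓
Σlᵢ = 11 ⇒ odd  ✗

parity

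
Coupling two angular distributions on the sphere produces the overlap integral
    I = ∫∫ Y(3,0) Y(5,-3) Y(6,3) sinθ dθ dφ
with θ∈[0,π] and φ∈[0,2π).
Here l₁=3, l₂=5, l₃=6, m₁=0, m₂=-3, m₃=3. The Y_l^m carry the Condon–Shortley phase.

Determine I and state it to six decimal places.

Rules hold: Σm=0, L=14 even, 2≤6≤8.
N = 7·11·13 = 1001
Δ = 2!·4!·8!/15! = 1/675675
Racah Σ t=0..2: t=0:+1/8640 t=1:−1/2304 t=2:+1/8640 = -7/34560
⇒ 3j(3 5 6; 0 0 0)² = 7/429, sgn -1
Racah Σ t=0..2: t=0:+1/17280 t=1:−1/20160 t=2:+1/483840 = 1/96768
⇒ 3j(3 5 6; 0 -3 3)² = 1/1001, sgn -1
4πI² = N·(3j₀)²·(3jₘ)² = 7/429
I = +1·√(0.016317/4π) = 0.03603425

0.036034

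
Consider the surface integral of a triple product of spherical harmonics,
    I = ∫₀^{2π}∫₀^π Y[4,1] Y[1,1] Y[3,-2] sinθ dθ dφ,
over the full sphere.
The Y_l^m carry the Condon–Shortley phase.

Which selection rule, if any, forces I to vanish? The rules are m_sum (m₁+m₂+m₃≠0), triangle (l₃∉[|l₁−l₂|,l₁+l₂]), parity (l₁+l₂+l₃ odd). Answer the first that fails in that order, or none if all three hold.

none

azimuthal sum: 1 + 1 − 2 = 0  ✓
3 ≤ 3 ≤ 5 (triangle on l)  ✓
L = 4 + 1 + 3 = 8 (even)  ✓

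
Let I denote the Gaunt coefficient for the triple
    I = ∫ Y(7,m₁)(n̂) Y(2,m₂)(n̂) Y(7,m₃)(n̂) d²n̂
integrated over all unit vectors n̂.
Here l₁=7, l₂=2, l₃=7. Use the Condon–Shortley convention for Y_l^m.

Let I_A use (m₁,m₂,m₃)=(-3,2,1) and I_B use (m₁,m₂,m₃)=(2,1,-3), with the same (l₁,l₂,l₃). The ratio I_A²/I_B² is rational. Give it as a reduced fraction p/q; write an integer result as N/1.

Shared (l₁,l₂,l₃)=(7,2,7): N and (l;000)² cancel in I_A²/I_B².
A: Δ = 2!·12!·2!/17! = 1/185640; Racah Σ t=2..2: t=2:+1/3870720 = 1/3870720; ⇒ 3j(7 2 7; -3 2 1)² = 135/6188, sgn +1
B: Δ = 2!·12!·2!/17! = 1/185640; Racah Σ t=1..2: t=1:−1/1935360 t=2:+1/4354560 = -1/3483648; ⇒ 3j(7 2 7; 2 1 -3)² = 125/12376, sgn -1
I_A²/I_B² = (135/6188)/(125/12376) = 54/25

54/25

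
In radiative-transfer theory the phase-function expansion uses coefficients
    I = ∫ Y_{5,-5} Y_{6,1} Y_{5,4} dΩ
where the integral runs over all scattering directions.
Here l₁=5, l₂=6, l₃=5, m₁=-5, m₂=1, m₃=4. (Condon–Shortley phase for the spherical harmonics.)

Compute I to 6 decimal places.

Checks pass: Σm=0; 16 even; l₃=5∈[1,11].
(2·5+1)(2·6+1)(2·5+1) = 1573
Δ: 6! 4! 6! / 17! → 1/28588560
sum: t=1:−1/345600 t=2:+1/13824 t=3:−1/5184 t=4:+1/13824 t=5:−1/345600 = -7/129600
3j²(5 6 5; 0 0 0) = Δ·Π!·Σ² = 80/7293  (sign +1)
sum: t=6:+1/2073600 = 1/2073600
3j²(5 6 5; -5 1 4) = Δ·Π!·Σ² = 63/9724  (sign -1)
combine: 4πI² = 1573·80/7293·63/9724 = 420/3757
take √, sign -1: I = -0.09431898

-0.094319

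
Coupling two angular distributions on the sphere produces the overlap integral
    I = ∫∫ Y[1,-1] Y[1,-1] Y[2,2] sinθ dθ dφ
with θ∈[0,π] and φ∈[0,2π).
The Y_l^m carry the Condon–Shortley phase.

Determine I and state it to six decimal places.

m-sum 0 ✓  L=4 even ✓  0≤2≤2 ✓
Π(2lᵢ+1) = 3×3×5 = 45
triangle coeff Δ(1,1,2) = 1/30
Σ_t [0,0]: t=0:+1/1 = 1/1
(3j)²=2/15 [(1 1 2; 0 0 0)], sign=+1
Σ_t [0,0]: t=0:+1/4 = 1/4
(3j)²=1/5 [(1 1 2; -1 -1 2)], sign=+1
⇒ 4πI² = 6/5
I = (+1)√(6/5/(4π)) = 0.30901936

0.309019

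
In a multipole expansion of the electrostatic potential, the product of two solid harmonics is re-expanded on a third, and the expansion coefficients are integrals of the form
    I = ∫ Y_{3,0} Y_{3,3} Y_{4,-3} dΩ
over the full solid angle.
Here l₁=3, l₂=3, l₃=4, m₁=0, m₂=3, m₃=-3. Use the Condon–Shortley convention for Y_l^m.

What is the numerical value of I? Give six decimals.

0.203551

Checks pass: Σm=0; 10 even; l₃=4∈[0,6].
(2·3+1)(2·3+1)(2·4+1) = 441
Δ: 2! 4! 4! / 11! → 1/34650
sum: t=0:+1/72 t=1:−1/16 t=2:+1/72 = -5/144
3j²(3 3 4; 0 0 0) = Δ·Π!·Σ² = 2/77  (sign -1)
sum: t=2:+1/288 = 1/288
3j²(3 3 4; 0 3 -3) = Δ·Π!·Σ² = 1/22  (sign -1)
combine: 4πI² = 441·2/77·1/22 = 63/121
take √, sign +1: I = 0.20355073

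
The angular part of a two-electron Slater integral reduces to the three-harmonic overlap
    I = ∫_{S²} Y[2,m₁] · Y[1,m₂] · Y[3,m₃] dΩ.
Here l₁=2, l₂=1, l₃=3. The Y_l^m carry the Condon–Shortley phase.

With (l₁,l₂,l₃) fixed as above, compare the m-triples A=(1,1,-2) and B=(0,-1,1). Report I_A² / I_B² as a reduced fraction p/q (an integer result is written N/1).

5/3

l's match ⇒ only the (l;m) 3-j factors differ between A and B.
A: triangle coeff Δ(2,1,3) = 1/105; Σ_t [0,0]: t=0:+1/12 = 1/12; (3j)²=2/21 [(2 1 3; 1 1 -2)], sign=-1
B: triangle coeff Δ(2,1,3) = 1/105; Σ_t [0,0]: t=0:+1/8 = 1/8; (3j)²=2/35 [(2 1 3; 0 -1 1)], sign=+1
I_A²/I_B² = (2/21)/(2/35) = 5/3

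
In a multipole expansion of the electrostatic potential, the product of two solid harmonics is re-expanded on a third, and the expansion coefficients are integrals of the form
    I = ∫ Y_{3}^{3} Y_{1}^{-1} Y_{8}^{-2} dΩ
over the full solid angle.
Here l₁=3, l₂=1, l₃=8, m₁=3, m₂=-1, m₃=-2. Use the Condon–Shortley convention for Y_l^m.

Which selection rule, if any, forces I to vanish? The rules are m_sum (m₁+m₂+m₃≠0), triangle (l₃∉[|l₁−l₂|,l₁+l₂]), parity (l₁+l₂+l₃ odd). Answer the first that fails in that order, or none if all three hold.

triangle

m₁+m₂+m₃ = 3 − 1 − 2 = 0  ✓
triangle: |3−1|=2 ≤ l₃=8 ≤ 3+1=4  ✗
parity: l₁+l₂+l₃ = 12 is even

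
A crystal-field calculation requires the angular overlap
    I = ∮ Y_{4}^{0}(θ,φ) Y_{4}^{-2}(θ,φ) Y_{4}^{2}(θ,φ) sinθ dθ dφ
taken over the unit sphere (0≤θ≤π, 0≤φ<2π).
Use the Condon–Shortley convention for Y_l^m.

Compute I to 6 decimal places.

Rules hold: Σm=0, L=12 even, 0≤4≤8.
N = 9·9·9 = 729
Δ = 4!·4!·4!/13! = 1/450450
Racah Σ t=0..4: t=0:+1/13824 t=1:−1/216 t=2:+1/64 t=3:−1/216 t=4:+1/13824 = 5/768
⇒ 3j(4 4 4; 0 0 0)² = 18/1001, sgn +1
Racah Σ t=0..2: t=0:+1/2304 t=1:−1/216 t=2:+1/384 = -11/6912
⇒ 3j(4 4 4; 0 -2 2)² = 11/1638, sgn -1
4πI² = N·(3j₀)²·(3jₘ)² = 729/8281
I = -1·√(0.0880328/4π) = -0.08369845

-0.083698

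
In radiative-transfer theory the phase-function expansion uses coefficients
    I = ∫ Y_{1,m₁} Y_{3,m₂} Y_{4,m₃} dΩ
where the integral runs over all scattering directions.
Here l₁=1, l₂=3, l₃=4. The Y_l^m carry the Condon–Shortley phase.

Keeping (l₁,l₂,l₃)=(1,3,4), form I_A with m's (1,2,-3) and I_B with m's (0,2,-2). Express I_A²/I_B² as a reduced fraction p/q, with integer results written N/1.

l's match ⇒ only the (l;m) 3-j factors differ between A and B.
A: triangle coeff Δ(1,3,4) = 1/252; Σ_t [0,0]: t=0:+1/240 = 1/240; (3j)²=1/12 [(1 3 4; 1 2 -3)], sign=-1
B: triangle coeff Δ(1,3,4) = 1/252; Σ_t [0,0]: t=0:+1/120 = 1/120; (3j)²=1/21 [(1 3 4; 0 2 -2)], sign=+1
I_A²/I_B² = (1/12)/(1/21) = 7/4

7/4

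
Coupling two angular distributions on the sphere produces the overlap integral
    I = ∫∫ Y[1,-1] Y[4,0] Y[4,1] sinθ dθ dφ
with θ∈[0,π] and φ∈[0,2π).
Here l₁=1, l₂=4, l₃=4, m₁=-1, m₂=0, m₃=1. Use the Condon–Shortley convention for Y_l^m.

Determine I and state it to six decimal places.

0.000000

Σlᵢ=9 odd — θ-integrand is odd under cosθ→−cosθ; I=0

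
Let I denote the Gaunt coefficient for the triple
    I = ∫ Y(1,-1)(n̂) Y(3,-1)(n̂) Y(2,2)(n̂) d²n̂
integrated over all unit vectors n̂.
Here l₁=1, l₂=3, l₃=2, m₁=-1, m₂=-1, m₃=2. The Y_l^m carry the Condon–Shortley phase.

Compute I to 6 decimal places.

Checks pass: Σm=0; 6 even; l₃=2∈[2,4].
(2·1+1)(2·3+1)(2·2+1) = 105
Δ: 2! 0! 4! / 7! → 1/105
sum: t=1:−1/4 = -1/4
3j²(1 3 2; 0 0 0) = Δ·Π!·Σ² = 3/35  (sign -1)
sum: t=2:+1/48 = 1/48
3j²(1 3 2; -1 -1 2) = Δ·Π!·Σ² = 1/105  (sign +1)
combine: 4πI² = 105·3/35·1/105 = 3/35
take √, sign -1: I = -0.08258890

-0.082589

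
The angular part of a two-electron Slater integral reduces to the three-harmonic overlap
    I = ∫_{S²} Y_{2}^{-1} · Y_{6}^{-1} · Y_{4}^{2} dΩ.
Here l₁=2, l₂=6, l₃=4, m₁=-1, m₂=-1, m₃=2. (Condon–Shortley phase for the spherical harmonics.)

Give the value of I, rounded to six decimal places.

Rules hold: Σm=0, L=12 even, 4≤4≤8.
N = 5·13·9 = 585
Δ = 4!·0!·8!/13! = 1/6435
Racah Σ t=2..2: t=2:+1/2304 = 1/2304
⇒ 3j(2 6 4; 0 0 0)² = 5/143, sgn +1
Racah Σ t=3..3: t=3:−1/8640 = -1/8640
⇒ 3j(2 6 4; -1 -1 2)² = 14/1287, sgn -1
4πI² = N·(3j₀)²·(3jₘ)² = 350/1573
I = -1·√(0.222505/4π) = -0.13306527

-0.133065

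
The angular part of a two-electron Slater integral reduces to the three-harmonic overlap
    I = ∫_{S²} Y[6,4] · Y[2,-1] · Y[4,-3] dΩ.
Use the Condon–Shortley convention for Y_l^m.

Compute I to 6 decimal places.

0.246389

Rules hold: Σm=0, L=12 even, 4≤4≤8.
N = 13·5·9 = 585
Δ = 4!·8!·0!/13! = 1/6435
Racah Σ t=2..2: t=2:+1/2304 = 1/2304
⇒ 3j(6 2 4; 0 0 0)² = 5/143, sgn +1
Racah Σ t=1..1: t=1:−1/30240 = -1/30240
⇒ 3j(6 2 4; 4 -1 -3)² = 16/429, sgn +1
4πI² = N·(3j₀)²·(3jₘ)² = 1200/1573
I = +1·√(0.762873/4π) = 0.24638901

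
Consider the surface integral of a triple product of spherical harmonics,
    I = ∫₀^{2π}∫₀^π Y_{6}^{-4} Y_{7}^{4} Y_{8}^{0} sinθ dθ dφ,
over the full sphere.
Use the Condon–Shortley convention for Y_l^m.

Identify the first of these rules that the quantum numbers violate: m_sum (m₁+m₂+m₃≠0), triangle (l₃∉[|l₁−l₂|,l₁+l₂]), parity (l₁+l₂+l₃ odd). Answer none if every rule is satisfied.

m₁+m₂+m₃ = -4 + 4 + 0 = 0  ✓
triangle: |6−7|=1 ≤ l₃=8 ≤ 6+7=13  ✓
parity: l₁+l₂+l₃ = 21 is odd  ✗

parity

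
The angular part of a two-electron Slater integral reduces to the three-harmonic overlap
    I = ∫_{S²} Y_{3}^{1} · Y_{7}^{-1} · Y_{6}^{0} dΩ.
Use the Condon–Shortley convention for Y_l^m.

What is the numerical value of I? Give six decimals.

Checks pass: Σm=0; 16 even; l₃=6∈[4,10].
(2·3+1)(2·7+1)(2·6+1) = 1365
Δ: 4! 2! 10! / 17! → 1/2042040
sum: t=1:−1/207360 t=2:+1/57600 t=3:−1/207360 = 1/129600
3j²(3 7 6; 0 0 0) = Δ·Π!·Σ² = 168/12155  (sign +1)
sum: t=0:+1/829440 t=1:−1/86400 t=2:+1/138240 = -13/4147200
3j²(3 7 6; 1 -1 0) = Δ·Π!·Σ² = 13/3740  (sign -1)
combine: 4πI² = 1365·168/12155·13/3740 = 11466/174845
take √, sign -1: I = -0.07223945

-0.072239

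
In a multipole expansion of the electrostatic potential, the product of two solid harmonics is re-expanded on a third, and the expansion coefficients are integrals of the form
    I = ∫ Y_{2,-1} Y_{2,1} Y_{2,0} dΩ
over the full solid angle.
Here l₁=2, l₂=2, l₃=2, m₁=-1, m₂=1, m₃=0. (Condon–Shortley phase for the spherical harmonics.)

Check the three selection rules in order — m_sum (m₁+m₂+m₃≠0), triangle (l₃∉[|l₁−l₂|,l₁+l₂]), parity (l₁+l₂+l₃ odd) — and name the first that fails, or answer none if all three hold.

m₁+m₂+m₃ = -1 + 1 + 0 = 0  ✓
triangle: |2−2|=0 ≤ l₃=2 ≤ 2+2=4  ✓
parity: l₁+l₂+l₃ = 6 is even  ✓

none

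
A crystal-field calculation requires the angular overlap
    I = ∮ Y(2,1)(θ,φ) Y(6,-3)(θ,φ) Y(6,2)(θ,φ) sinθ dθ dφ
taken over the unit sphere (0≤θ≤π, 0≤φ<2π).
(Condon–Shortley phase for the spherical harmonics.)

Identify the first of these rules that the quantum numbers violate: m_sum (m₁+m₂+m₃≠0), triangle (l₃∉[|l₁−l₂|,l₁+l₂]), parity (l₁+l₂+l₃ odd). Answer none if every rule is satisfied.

none

m₁+m₂+m₃ = 1 − 3 + 2 = 0  ✓
triangle: |2−6|=4 ≤ l₃=6 ≤ 2+6=8  ✓
parity: l₁+l₂+l₃ = 14 is even  ✓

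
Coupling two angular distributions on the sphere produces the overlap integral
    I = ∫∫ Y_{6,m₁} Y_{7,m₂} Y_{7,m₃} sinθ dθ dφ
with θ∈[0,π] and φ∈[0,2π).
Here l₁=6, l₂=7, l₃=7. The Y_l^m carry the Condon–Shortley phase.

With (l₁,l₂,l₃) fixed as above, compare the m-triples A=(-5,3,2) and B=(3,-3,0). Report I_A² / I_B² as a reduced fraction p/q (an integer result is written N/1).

Shared (l₁,l₂,l₃)=(6,7,7): N and (l;000)² cancel in I_A²/I_B².
A: Δ = 6!·6!·8!/21! = 1/2444321880; Racah Σ t=5..6: t=5:−1/62208000 t=6:+1/49766400 = 1/248832000; ⇒ 3j(6 7 7; -5 3 2)² = 21/20995, sgn -1
B: Δ = 6!·6!·8!/21! = 1/2444321880; Racah Σ t=0..3: t=0:+1/14929920 t=1:−1/4147200 t=2:+1/8294400 t=3:−1/130636800 = -1/16329600; ⇒ 3j(6 7 7; 3 -3 0)² = 1024/138567, sgn +1
I_A²/I_B² = (21/20995)/(1024/138567) = 693/5120

693/5120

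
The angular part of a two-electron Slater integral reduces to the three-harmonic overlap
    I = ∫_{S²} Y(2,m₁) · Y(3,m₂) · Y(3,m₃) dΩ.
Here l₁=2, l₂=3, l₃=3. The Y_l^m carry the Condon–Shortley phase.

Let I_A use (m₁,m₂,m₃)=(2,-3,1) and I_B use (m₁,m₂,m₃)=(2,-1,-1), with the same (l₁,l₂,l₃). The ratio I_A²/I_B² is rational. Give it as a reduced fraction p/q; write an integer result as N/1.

5/12

Shared (l₁,l₂,l₃)=(2,3,3): N and (l;000)² cancel in I_A²/I_B².
A: Δ = 2!·2!·4!/9! = 1/3780; Racah Σ t=0..0: t=0:+1/96 = 1/96; ⇒ 3j(2 3 3; 2 -3 1)² = 1/42, sgn +1
B: Δ = 2!·2!·4!/9! = 1/3780; Racah Σ t=0..0: t=0:+1/16 = 1/16; ⇒ 3j(2 3 3; 2 -1 -1)² = 2/35, sgn +1
I_A²/I_B² = (1/42)/(2/35) = 5/12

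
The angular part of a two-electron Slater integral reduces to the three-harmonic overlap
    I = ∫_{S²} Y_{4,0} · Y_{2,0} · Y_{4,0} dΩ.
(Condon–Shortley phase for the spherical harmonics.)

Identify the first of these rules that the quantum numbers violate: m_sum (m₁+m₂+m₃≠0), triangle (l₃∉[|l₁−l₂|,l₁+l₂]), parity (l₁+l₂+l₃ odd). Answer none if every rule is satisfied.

azimuthal sum: 0 + 0 + 0 = 0  ✓
2 ≤ 4 ≤ 6 (triangle on l)  ✓
L = 4 + 2 + 4 = 10 (even)  ✓

none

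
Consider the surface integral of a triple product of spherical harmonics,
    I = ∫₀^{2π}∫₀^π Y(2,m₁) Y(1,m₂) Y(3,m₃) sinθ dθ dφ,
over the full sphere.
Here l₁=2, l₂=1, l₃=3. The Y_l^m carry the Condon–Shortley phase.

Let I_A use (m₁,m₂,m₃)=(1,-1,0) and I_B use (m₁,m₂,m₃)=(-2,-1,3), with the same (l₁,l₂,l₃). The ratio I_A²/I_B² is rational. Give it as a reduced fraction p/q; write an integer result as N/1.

Same 2,1,3: normalisation and zero-m 3j drop out of the ratio.
A: Δ: 0! 4! 2! / 7! → 1/105; sum: t=0:+1/12 = 1/12; 3j²(2 1 3; 1 -1 0) = Δ·Π!·Σ² = 1/35  (sign -1)
B: Δ: 0! 4! 2! / 7! → 1/105; sum: t=0:+1/48 = 1/48; 3j²(2 1 3; -2 -1 3) = Δ·Π!·Σ² = 1/7  (sign +1)
I_A²/I_B² = (1/35)/(1/7) = 1/5

1/5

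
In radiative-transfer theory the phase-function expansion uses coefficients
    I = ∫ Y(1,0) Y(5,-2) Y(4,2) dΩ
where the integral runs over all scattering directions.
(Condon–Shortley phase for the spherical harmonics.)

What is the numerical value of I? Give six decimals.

Checks pass: Σm=0; 10 even; l₃=4∈[4,6].
(2·1+1)(2·5+1)(2·4+1) = 297
Δ: 2! 0! 8! / 11! → 1/495
sum: t=1:−1/576 = -1/576
3j²(1 5 4; 0 0 0) = Δ·Π!·Σ² = 5/99  (sign -1)
sum: t=1:−1/1440 = -1/1440
3j²(1 5 4; 0 -2 2) = Δ·Π!·Σ² = 7/165  (sign -1)
combine: 4πI² = 297·5/99·7/165 = 7/11
take √, sign +1: I = 0.22503380

0.225034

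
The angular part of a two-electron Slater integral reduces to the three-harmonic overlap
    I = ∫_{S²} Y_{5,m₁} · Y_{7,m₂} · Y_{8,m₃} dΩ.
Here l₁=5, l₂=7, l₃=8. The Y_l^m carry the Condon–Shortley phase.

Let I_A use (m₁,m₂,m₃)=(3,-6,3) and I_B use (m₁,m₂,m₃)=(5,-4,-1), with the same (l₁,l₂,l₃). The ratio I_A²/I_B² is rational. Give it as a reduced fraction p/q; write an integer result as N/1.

1001/600

Same 5,7,8: normalisation and zero-m 3j drop out of the ratio.
A: Δ: 4! 6! 10! / 21! → 1/814773960; sum: t=0:+1/418037760 t=1:−1/2612736000 = 1/497664000; 3j²(5 7 8; 3 -6 3) = Δ·Π!·Σ² = 77/6460  (sign -1)
B: Δ: 4! 6! 10! / 21! → 1/814773960; sum: t=0:+1/522547200 = 1/522547200; 3j²(5 7 8; 5 -4 -1) = Δ·Π!·Σ² = 30/4199  (sign -1)
I_A²/I_B² = (77/6460)/(30/4199) = 1001/600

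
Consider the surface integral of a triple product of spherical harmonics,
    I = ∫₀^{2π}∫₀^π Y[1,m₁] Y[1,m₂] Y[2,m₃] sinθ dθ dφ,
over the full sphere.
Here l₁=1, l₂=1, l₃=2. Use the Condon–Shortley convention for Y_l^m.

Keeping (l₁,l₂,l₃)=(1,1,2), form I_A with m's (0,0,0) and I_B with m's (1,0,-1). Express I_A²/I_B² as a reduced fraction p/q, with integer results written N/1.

Shared (l₁,l₂,l₃)=(1,1,2): N and (l;000)² cancel in I_A²/I_B².
A: Δ = 0!·2!·2!/5! = 1/30; Racah Σ t=0..0: t=0:+1/1 = 1/1; ⇒ 3j(1 1 2; 0 0 0)² = 2/15, sgn +1
B: Δ = 0!·2!·2!/5! = 1/30; Racah Σ t=0..0: t=0:+1/2 = 1/2; ⇒ 3j(1 1 2; 1 0 -1)² = 1/10, sgn -1
I_A²/I_B² = (2/15)/(1/10) = 4/3

4/3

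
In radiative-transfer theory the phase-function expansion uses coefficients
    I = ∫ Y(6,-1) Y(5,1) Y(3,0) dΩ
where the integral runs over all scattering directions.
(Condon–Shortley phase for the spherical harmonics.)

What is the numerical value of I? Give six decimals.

-0.123080

Checks pass: Σm=0; 14 even; l₃=3∈[1,11].
(2·6+1)(2·5+1)(2·3+1) = 1001
Δ: 8! 4! 2! / 15! → 1/675675
sum: t=3:−1/8640 t=4:+1/2304 t=5:−1/8640 = 7/34560
3j²(6 5 3; 0 0 0) = Δ·Π!·Σ² = 7/429  (sign -1)
sum: t=4:+1/6912 t=5:−1/2880 t=6:+1/17280 = -1/6912
3j²(6 5 3; -1 1 0) = Δ·Π!·Σ² = 5/429  (sign +1)
combine: 4πI² = 1001·7/429·5/429 = 245/1287
take √, sign -1: I = -0.12308038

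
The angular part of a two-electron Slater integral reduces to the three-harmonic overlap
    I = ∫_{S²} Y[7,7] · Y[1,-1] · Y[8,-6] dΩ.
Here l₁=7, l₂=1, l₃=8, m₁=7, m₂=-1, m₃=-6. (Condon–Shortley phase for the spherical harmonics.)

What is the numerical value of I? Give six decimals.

0.030597

m-sum 0 ✓  L=16 even ✓  6≤8≤8 ✓
Π(2lᵢ+1) = 15×3×17 = 765
triangle coeff Δ(7,1,8) = 1/2040
Σ_t [0,0]: t=0:+1/25401600 = 1/25401600
(3j)²=8/255 [(7 1 8; 0 0 0)], sign=+1
Σ_t [0,0]: t=0:+1/174356582400 = 1/174356582400
(3j)²=1/2040 [(7 1 8; 7 -1 -6)], sign=+1
⇒ 4πI² = 1/85
I = (+1)√(1/85/(4π)) = 0.03059748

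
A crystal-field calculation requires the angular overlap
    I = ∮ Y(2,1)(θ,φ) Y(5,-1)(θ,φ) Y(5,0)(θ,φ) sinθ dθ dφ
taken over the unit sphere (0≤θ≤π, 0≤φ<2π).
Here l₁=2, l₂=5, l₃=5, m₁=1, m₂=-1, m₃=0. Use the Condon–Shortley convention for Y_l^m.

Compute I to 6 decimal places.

-0.036166

Checks pass: Σm=0; 12 even; l₃=5∈[3,7].
(2·2+1)(2·5+1)(2·5+1) = 605
Δ: 2! 2! 8! / 13! → 1/38610
sum: t=0:+1/2880 t=1:−1/576 t=2:+1/2880 = -1/960
3j²(2 5 5; 0 0 0) = Δ·Π!·Σ² = 10/429  (sign +1)
sum: t=0:+1/1152 t=1:−1/1440 = 1/5760
3j²(2 5 5; 1 -1 0) = Δ·Π!·Σ² = 1/858  (sign -1)
combine: 4πI² = 605·10/429·1/858 = 25/1521
take √, sign -1: I = -0.03616600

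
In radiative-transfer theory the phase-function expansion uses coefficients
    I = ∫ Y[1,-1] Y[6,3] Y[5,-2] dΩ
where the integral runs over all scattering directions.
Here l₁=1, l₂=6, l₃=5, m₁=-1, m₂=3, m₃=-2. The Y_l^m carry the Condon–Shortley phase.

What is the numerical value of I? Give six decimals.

-0.245154

m-sum 0 ✓  L=12 even ✓  5≤5≤7 ✓
Π(2lᵢ+1) = 3×13×11 = 429
triangle coeff Δ(1,6,5) = 1/858
Σ_t [1,1]: t=1:−1/14400 = -1/14400
(3j)²=6/143 [(1 6 5; 0 0 0)], sign=+1
Σ_t [2,2]: t=2:+1/60480 = 1/60480
(3j)²=6/143 [(1 6 5; -1 3 -2)], sign=-1
⇒ 4πI² = 108/143
I = (-1)√(108/143/(4π)) = -0.24515397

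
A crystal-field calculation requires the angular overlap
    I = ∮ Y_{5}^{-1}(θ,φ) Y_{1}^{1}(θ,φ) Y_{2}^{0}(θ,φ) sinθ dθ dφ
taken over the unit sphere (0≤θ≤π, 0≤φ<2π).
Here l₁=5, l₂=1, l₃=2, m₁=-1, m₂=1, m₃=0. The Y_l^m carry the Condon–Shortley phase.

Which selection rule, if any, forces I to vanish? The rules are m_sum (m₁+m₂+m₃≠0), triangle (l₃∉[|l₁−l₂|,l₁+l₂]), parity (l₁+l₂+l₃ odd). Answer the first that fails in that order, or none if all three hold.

Σmᵢ = 0  ✓
l₃∈[|l₁−l₂|,l₁+l₂]=[4,6], have l₃=2  ✗
Σlᵢ = 8 ⇒ even

triangle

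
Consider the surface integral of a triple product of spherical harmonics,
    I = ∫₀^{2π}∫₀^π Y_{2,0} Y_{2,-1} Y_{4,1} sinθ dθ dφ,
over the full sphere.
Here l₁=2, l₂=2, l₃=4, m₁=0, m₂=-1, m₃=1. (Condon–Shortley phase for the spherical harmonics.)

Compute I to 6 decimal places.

m-sum 0 ✓  L=8 even ✓  0≤4≤4 ✓
Π(2lᵢ+1) = 5×5×9 = 225
triangle coeff Δ(2,2,4) = 1/630
Σ_t [0,0]: t=0:+1/16 = 1/16
(3j)²=2/35 [(2 2 4; 0 0 0)], sign=+1
Σ_t [0,0]: t=0:+1/24 = 1/24
(3j)²=1/21 [(2 2 4; 0 -1 1)], sign=-1
⇒ 4πI² = 30/49
I = (-1)√(30/49/(4π)) = -0.22072812

-0.220728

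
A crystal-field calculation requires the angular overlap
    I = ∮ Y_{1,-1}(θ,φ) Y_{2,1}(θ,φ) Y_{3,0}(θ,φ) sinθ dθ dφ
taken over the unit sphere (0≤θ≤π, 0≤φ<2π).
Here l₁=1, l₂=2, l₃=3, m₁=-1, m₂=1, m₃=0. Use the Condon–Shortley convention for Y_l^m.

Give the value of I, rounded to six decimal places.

m-sum 0 ✓  L=6 even ✓  1≤3≤3 ✓
Π(2lᵢ+1) = 3×5×7 = 105
triangle coeff Δ(1,2,3) = 1/105
Σ_t [0,0]: t=0:+1/4 = 1/4
(3j)²=3/35 [(1 2 3; 0 0 0)], sign=-1
Σ_t [0,0]: t=0:+1/12 = 1/12
(3j)²=1/35 [(1 2 3; -1 1 0)], sign=-1
⇒ 4πI² = 9/35
I = (+1)√(9/35/(4π)) = 0.14304817

0.143048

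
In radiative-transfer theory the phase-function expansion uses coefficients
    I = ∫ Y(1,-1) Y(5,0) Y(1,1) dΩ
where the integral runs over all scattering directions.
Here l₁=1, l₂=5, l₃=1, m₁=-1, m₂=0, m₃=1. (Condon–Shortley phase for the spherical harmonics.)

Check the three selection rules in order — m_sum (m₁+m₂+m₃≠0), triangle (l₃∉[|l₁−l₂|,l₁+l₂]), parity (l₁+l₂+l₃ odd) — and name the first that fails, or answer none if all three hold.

azimuthal sum: -1 + 0 + 1 = 0  ✓
4 ≤ 1 ≤ 6 (triangle on l)  ✗
L = 1 + 5 + 1 = 7 (odd)

triangle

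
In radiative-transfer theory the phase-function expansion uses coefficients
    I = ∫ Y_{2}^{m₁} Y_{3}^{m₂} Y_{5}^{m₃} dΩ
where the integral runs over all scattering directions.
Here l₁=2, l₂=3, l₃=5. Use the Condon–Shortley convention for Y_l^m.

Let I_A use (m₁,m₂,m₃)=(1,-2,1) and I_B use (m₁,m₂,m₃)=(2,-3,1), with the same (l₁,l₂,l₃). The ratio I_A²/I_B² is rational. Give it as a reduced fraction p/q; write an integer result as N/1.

Same 2,3,5: normalisation and zero-m 3j drop out of the ratio.
A: Δ: 0! 4! 6! / 11! → 1/2310; sum: t=0:+1/720 = 1/720; 3j²(2 3 5; 1 -2 1) = Δ·Π!·Σ² = 4/385  (sign +1)
B: Δ: 0! 4! 6! / 11! → 1/2310; sum: t=0:+1/17280 = 1/17280; 3j²(2 3 5; 2 -3 1) = Δ·Π!·Σ² = 1/2310  (sign +1)
I_A²/I_B² = (4/385)/(1/2310) = 24/1

24/1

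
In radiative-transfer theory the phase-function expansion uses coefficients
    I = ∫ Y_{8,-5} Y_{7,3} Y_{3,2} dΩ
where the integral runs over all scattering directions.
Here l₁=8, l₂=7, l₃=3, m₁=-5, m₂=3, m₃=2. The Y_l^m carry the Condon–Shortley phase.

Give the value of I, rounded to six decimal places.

Checks pass: Σm=0; 18 even; l₃=3∈[1,15].
(2·8+1)(2·7+1)(2·3+1) = 1785
Δ: 12! 4! 2! / 19! → 1/5290740
sum: t=5:−1/7257600 t=6:+1/2073600 t=7:−1/7257600 = 1/4838400
3j²(8 7 3; 0 0 0) = Δ·Π!·Σ² = 252/20995  (sign -1)
sum: t=9:−1/52254720 t=10:+1/87091200 = -1/130636800
3j²(8 7 3; -5 3 2) = Δ·Π!·Σ² = 88/20349  (sign +1)
combine: 4πI² = 1785·252/20995·88/20349 = 7392/79781
take √, sign -1: I = -0.08586700

-0.085867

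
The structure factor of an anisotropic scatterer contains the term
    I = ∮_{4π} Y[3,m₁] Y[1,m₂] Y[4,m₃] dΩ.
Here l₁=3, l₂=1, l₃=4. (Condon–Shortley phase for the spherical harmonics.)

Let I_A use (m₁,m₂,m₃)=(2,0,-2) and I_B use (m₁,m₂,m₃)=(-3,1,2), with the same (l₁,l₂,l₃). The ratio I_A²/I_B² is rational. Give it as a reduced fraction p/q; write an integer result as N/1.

12/1

Same 3,1,4: normalisation and zero-m 3j drop out of the ratio.
A: Δ: 0! 6! 2! / 9! → 1/252; sum: t=0:+1/120 = 1/120; 3j²(3 1 4; 2 0 -2) = Δ·Π!·Σ² = 1/21  (sign +1)
B: Δ: 0! 6! 2! / 9! → 1/252; sum: t=0:+1/1440 = 1/1440; 3j²(3 1 4; -3 1 2) = Δ·Π!·Σ² = 1/252  (sign +1)
I_A²/I_B² = (1/21)/(1/252) = 12/1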